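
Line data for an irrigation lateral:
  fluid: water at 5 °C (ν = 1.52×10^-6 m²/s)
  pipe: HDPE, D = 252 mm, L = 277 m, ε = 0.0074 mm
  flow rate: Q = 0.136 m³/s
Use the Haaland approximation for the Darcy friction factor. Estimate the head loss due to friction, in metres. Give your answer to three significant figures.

V = 4Q/(πD²) = 4·0.136/(π·0.252²) = 2.727 m/s
Re = VD/ν = 2.727·0.252/1.52×10^-6 = 4.52×10^5 → turbulent
ε/D = 0.0074/252 = 2.94×10^-5
Haaland: f = 0.01363
h_f = f(L/D)V²/(2g) = 0.01363·(277/0.252)·2.727²/(2·9.81) = 5.678 m

h_f ≈ 5.68 m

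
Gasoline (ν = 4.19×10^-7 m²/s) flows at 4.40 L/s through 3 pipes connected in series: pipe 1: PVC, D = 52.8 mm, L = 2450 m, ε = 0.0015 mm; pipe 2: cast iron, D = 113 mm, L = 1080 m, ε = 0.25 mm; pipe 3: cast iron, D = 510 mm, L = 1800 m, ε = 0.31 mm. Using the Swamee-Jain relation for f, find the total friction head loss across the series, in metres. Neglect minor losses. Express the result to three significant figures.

H ≈ 147 m

Pipe 1: V = 2.010 m/s, Re = 2.53×10^5, ε/D = 2.84×10^-5, f = 0.01514, h_1 = f(L/D)V²/2g = 144.6 m
Pipe 2: V = 0.4387 m/s, Re = 1.18×10^5, ε/D = 0.00221, f = 0.02564, h_2 = f(L/D)V²/2g = 2.404 m
Pipe 3: V = 0.02154 m/s, Re = 2.62×10^4, ε/D = 6.08×10^-4, f = 0.02579, h_3 = f(L/D)V²/2g = 0.002152 m
Series → Q common, losses add: H = Σh = 147.0 m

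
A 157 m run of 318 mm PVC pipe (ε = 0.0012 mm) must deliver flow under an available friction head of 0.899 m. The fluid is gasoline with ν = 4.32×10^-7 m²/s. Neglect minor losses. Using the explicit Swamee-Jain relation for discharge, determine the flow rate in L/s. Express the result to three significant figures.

Q ≈ 142 L/s

Swamee-Jain (Type II): Q = -0.965·√(gD⁵h_f/L)·ln[ε/(3.7D) + √(3.17ν²L/(gD³h_f))]
√(gD⁵h_f/L) = √(9.81·0.318⁵·0.899/157) = 0.01352
ε/(3.7D) = 1.02×10^-6; √(3.17ν²L/(gD³h_f)) = 1.81×10^-5
Q = -0.965·0.01352·ln(1.912×10^-5) = 0.1417 m³/s
Check: V = 1.78 m/s, Re = 1.31×10^6, f = 0.01120, h_f = 0.898 m ≈ 0.899 m ✓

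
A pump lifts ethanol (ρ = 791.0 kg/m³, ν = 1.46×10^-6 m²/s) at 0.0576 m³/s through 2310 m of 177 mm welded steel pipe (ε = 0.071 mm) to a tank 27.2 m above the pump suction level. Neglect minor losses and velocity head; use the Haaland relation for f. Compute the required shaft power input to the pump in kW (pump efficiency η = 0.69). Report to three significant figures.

V = 4Q/(πD²) = 2.341 m/s; Re = 2.84×10^5; ε/D = 4.01×10^-4; f = 0.01755
h_f = f(L/D)V²/2g = 63.97 m
Total head H = z + h_f = 27.2 + 63.97 = 91.17 m
P_hyd = ρgQH = 791.0·9.81·0.0576·91.17 = 40.75 kW
P_shaft = P_hyd/η = 40.75/0.69 = 59.06 kW

P_shaft ≈ 59.1 kW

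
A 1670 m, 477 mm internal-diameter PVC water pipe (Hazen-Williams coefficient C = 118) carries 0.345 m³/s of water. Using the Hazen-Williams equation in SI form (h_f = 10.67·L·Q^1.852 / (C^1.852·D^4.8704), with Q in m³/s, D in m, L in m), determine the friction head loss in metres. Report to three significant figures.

h_f = 10.67·1670·0.345^1.852 / (118^1.852·0.477^4.8704) = 13.29 m

h_f ≈ 13.3 m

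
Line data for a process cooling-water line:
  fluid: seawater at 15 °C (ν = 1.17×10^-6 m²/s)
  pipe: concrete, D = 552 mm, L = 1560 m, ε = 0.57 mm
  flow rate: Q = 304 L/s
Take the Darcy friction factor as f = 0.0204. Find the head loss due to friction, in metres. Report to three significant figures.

h_f ≈ 4.74 m

V = 4Q/(πD²) = 4·0.304/(π·0.552²) = 1.270 m/s
h_f = f(L/D)V²/(2g) = 0.02040·(1560/0.552)·1.270²/(2·9.81) = 4.742 m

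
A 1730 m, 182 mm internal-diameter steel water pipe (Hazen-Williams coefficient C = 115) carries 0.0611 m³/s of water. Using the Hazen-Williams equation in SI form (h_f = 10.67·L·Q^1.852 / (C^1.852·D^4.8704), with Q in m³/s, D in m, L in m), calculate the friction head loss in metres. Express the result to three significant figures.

h_f ≈ 63.9 m

h_f = 10.67·1730·0.0611^1.852 / (115^1.852·0.182^4.8704) = 63.87 m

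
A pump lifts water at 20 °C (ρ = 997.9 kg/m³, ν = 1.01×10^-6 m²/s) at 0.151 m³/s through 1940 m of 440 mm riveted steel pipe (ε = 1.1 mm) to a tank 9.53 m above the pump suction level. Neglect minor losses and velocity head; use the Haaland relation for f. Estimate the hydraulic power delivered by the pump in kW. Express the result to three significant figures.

V = 4Q/(πD²) = 0.9931 m/s; Re = 4.33×10^5; ε/D = 0.00250; f = 0.02524
h_f = f(L/D)V²/2g = 5.594 m
Total head H = z + h_f = 9.53 + 5.594 = 15.12 m
P_hyd = ρgQH = 997.9·9.81·0.151·15.12 = 22.36 kW

P_hyd ≈ 22.4 kW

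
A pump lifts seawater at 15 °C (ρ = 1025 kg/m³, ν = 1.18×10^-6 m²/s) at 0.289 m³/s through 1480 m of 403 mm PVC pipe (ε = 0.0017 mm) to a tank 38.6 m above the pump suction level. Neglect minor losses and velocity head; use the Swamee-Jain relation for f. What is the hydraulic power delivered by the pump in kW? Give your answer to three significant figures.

P_hyd ≈ 146 kW

V = 4Q/(πD²) = 2.266 m/s; Re = 7.74×10^5; ε/D = 4.22×10^-6; f = 0.01222
h_f = f(L/D)V²/2g = 11.74 m
Total head H = z + h_f = 38.6 + 11.74 = 50.34 m
P_hyd = ρgQH = 1025·9.81·0.289·50.34 = 146.3 kW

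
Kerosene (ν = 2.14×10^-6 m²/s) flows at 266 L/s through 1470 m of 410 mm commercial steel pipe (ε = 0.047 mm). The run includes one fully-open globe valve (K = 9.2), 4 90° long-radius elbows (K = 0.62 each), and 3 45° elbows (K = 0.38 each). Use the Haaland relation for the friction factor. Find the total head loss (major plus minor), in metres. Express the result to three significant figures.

H_L ≈ 13.7 m

V = 4Q/(πD²) = 2.015 m/s; V²/2g = 0.2069 m
Re = 3.86×10^5, ε/D = 1.15×10^-4 → f = 0.01487 (Haaland)
Major: h_f = f(L/D)·V²/2g = 0.01487·3585·0.2069 = 11.03 m
Minor: ΣK = 12.8; h_m = ΣK·V²/2g = 2.652 m
Total H_L = 11.03 + 2.652 = 13.68 m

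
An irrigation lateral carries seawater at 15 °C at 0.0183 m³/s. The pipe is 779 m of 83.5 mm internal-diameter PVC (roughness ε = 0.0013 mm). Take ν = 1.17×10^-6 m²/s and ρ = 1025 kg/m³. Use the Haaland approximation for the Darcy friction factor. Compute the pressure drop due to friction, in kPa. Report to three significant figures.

Δp ≈ 806 kPa

V = 4Q/(πD²) = 4·0.0183/(π·0.0835²) = 3.342 m/s
Re = VD/ν = 3.342·0.0835/1.17×10^-6 = 2.39×10^5 → turbulent
ε/D = 0.0013/83.5 = 1.56×10^-5
Haaland: f = 0.01509
h_f = f(L/D)V²/(2g) = 0.01509·(779/0.0835)·3.342²/(2·9.81) = 80.13 m
Δp = ρg·h_f = 1025·9.81·80.13 = 805.7 kPa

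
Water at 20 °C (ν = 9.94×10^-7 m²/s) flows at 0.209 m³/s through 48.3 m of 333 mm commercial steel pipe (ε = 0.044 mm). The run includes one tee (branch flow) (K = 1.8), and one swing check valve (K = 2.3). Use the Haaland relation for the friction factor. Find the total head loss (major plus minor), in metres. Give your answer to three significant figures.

H_L ≈ 1.80 m

V = 4Q/(πD²) = 2.400 m/s; V²/2g = 0.2935 m
Re = 8.04×10^5, ε/D = 1.32×10^-4 → f = 0.01400 (Haaland)
Major: h_f = f(L/D)·V²/2g = 0.01400·145.0·0.2935 = 0.5960 m
Minor: ΣK = 4.10; h_m = ΣK·V²/2g = 1.203 m
Total H_L = 0.5960 + 1.203 = 1.799 m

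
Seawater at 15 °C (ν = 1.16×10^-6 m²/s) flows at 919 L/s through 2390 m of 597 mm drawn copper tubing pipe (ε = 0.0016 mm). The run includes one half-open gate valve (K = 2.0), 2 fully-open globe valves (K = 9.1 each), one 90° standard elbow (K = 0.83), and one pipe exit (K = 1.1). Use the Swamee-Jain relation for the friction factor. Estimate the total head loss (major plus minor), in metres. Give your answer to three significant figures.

V = 4Q/(πD²) = 3.283 m/s; V²/2g = 0.5494 m
Re = 1.69×10^6, ε/D = 2.68×10^-6 → f = 0.01074 (Swamee-Jain)
Major: h_f = f(L/D)·V²/2g = 0.01074·4003·0.5494 = 23.62 m
Minor: ΣK = 22.1; h_m = ΣK·V²/2g = 12.16 m
Total H_L = 23.62 + 12.16 = 35.78 m

H_L ≈ 35.8 m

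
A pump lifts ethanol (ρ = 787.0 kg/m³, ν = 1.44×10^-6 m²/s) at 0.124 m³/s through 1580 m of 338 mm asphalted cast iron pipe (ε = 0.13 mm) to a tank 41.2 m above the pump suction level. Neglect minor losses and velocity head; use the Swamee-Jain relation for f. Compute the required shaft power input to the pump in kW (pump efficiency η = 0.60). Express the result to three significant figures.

P_shaft ≈ 78.5 kW

V = 4Q/(πD²) = 1.382 m/s; Re = 3.24×10^5; ε/D = 3.85×10^-4; f = 0.01752
h_f = f(L/D)V²/2g = 7.972 m
Total head H = z + h_f = 41.2 + 7.972 = 49.17 m
P_hyd = ρgQH = 787.0·9.81·0.124·49.17 = 47.07 kW
P_shaft = P_hyd/η = 47.07/0.60 = 78.46 kW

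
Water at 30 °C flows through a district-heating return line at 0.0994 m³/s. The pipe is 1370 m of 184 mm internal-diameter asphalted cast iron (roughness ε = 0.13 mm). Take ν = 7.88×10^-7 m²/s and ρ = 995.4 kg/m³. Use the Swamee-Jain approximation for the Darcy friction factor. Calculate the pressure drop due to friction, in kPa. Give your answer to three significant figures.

Δp ≈ 964 kPa

V = 4Q/(πD²) = 4·0.0994/(π·0.184²) = 3.738 m/s
Re = VD/ν = 3.738·0.184/7.88×10^-7 = 8.73×10^5 → turbulent
ε/D = 0.13/184 = 7.07×10^-4
Swamee-Jain: f = 0.01862
h_f = f(L/D)V²/(2g) = 0.01862·(1370/0.184)·3.738²/(2·9.81) = 98.75 m
Δp = ρg·h_f = 995.4·9.81·98.75 = 964.3 kPa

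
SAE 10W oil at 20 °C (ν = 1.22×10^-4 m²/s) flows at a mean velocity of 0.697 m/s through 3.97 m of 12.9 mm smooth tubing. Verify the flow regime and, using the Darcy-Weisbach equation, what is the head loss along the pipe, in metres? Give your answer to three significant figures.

h_f ≈ 6.62 m

Re = VD/ν = 0.697·0.01290/1.22×10^-4 = 73.7 → laminar (Re < 2300)
f = 64/Re = 0.8684
h_f = f(L/D)V²/(2g) = 0.8684·(3.97/0.01290)·0.697²/(2·9.81) = 6.617 m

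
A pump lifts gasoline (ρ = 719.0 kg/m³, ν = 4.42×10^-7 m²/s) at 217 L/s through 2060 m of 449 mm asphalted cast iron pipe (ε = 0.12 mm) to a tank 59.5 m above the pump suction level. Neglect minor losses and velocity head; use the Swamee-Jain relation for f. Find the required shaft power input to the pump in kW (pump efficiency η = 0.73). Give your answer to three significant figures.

V = 4Q/(πD²) = 1.370 m/s; Re = 1.39×10^6; ε/D = 2.67×10^-4; f = 0.01524
h_f = f(L/D)V²/2g = 6.695 m
Total head H = z + h_f = 59.5 + 6.695 = 66.20 m
P_hyd = ρgQH = 719.0·9.81·0.217·66.20 = 101.3 kW
P_shaft = P_hyd/η = 101.3/0.73 = 138.8 kW

P_shaft ≈ 139 kW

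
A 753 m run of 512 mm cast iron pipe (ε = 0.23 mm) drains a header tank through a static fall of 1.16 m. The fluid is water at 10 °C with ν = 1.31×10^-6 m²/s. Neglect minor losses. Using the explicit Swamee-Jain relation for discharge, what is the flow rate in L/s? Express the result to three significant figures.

Swamee-Jain (Type II): Q = -0.965·√(gD⁵h_f/L)·ln[ε/(3.7D) + √(3.17ν²L/(gD³h_f))]
√(gD⁵h_f/L) = √(9.81·0.512⁵·1.16/753) = 0.02306
ε/(3.7D) = 1.21×10^-4; √(3.17ν²L/(gD³h_f)) = 5.18×10^-5
Q = -0.965·0.02306·ln(1.732×10^-4) = 0.1927 m³/s
Check: V = 0.936 m/s, Re = 3.66×10^5, f = 0.01778, h_f = 1.17 m ≈ 1.16 m ✓

Q ≈ 193 L/s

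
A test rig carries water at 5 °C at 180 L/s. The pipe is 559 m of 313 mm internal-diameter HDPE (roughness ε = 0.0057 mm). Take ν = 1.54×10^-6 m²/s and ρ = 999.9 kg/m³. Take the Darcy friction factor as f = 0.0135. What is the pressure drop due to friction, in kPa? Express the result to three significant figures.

V = 4Q/(πD²) = 4·0.180/(π·0.313²) = 2.339 m/s
h_f = f(L/D)V²/(2g) = 0.01350·(559/0.313)·2.339²/(2·9.81) = 6.725 m
Δp = ρg·h_f = 999.9·9.81·6.725 = 65.97 kPa

Δp ≈ 66.0 kPa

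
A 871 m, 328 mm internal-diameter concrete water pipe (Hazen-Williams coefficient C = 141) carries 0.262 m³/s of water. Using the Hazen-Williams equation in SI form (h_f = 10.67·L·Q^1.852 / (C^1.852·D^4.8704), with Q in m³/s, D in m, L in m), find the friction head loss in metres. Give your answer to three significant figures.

h_f = 10.67·871·0.262^1.852 / (141^1.852·0.328^4.8704) = 18.55 m

h_f ≈ 18.6 m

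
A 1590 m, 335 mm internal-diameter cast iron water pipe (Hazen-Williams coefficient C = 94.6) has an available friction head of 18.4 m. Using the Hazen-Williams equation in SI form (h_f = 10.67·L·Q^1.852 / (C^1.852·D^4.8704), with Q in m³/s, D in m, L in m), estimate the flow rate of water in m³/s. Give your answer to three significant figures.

Q ≈ 0.134 m³/s

Rearranging: Q = [h_f·C^1.852·D^4.8704 / (10.67·L)]^(1/1.852)
Q = [18.4·94.6^1.852·0.335^4.8704 / (10.67·1590)]^0.540 = 0.1337 m³/s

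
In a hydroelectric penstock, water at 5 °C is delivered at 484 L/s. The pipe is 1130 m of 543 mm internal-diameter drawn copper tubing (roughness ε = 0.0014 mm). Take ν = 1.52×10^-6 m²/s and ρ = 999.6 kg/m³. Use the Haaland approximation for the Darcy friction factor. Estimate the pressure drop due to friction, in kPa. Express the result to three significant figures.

Δp ≈ 55.5 kPa

V = 4Q/(πD²) = 4·0.484/(π·0.543²) = 2.090 m/s
Re = VD/ν = 2.090·0.543/1.52×10^-6 = 7.47×10^5 → turbulent
ε/D = 0.0014/543 = 2.58×10^-6
Haaland: f = 0.01221
h_f = f(L/D)V²/(2g) = 0.01221·(1130/0.543)·2.090²/(2·9.81) = 5.658 m
Δp = ρg·h_f = 999.6·9.81·5.658 = 55.48 kPa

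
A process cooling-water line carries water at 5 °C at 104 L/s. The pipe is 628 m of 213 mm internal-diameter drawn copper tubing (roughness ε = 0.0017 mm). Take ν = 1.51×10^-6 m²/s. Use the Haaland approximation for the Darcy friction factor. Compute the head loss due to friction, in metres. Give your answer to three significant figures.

V = 4Q/(πD²) = 4·0.104/(π·0.213²) = 2.919 m/s
Re = VD/ν = 2.919·0.213/1.51×10^-6 = 4.12×10^5 → turbulent
ε/D = 0.0017/213 = 7.98×10^-6
Haaland: f = 0.01361
h_f = f(L/D)V²/(2g) = 0.01361·(628/0.213)·2.919²/(2·9.81) = 17.42 m

h_f ≈ 17.4 m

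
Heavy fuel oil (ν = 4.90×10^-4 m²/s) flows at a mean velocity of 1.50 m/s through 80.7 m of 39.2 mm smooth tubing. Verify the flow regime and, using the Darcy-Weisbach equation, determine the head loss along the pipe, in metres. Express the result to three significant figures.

Re = VD/ν = 1.50·0.03920/4.90×10^-4 = 120 → laminar (Re < 2300)
f = 64/Re = 0.5333
h_f = f(L/D)V²/(2g) = 0.5333·(80.7/0.03920)·1.50²/(2·9.81) = 125.9 m

h_f ≈ 126 m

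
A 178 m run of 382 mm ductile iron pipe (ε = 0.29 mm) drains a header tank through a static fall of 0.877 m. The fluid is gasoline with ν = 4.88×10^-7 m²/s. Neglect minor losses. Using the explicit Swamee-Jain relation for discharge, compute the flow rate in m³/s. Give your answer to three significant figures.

Q ≈ 0.161 m³/s

Swamee-Jain (Type II): Q = -0.965·√(gD⁵h_f/L)·ln[ε/(3.7D) + √(3.17ν²L/(gD³h_f))]
√(gD⁵h_f/L) = √(9.81·0.382⁵·0.877/178) = 0.01983
ε/(3.7D) = 2.05×10^-4; √(3.17ν²L/(gD³h_f)) = 1.67×10^-5
Q = -0.965·0.01983·ln(2.219×10^-4) = 0.1610 m³/s
Check: V = 1.40 m/s, Re = 1.10×10^6, f = 0.01881, h_f = 0.881 m ≈ 0.877 m ✓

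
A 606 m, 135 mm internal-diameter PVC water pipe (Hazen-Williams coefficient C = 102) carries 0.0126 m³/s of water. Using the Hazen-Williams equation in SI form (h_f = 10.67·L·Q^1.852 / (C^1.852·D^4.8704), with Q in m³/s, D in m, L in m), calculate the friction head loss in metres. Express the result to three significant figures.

h_f ≈ 6.43 m

h_f = 10.67·606·0.0126^1.852 / (102^1.852·0.135^4.8704) = 6.430 m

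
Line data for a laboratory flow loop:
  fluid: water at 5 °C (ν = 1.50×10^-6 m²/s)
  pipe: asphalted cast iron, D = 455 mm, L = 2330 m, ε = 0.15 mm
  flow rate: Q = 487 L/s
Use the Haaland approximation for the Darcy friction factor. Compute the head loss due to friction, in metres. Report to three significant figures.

V = 4Q/(πD²) = 4·0.487/(π·0.455²) = 2.995 m/s
Re = VD/ν = 2.995·0.455/1.50×10^-6 = 9.09×10^5 → turbulent
ε/D = 0.15/455 = 3.30×10^-4
Haaland: f = 0.01592
h_f = f(L/D)V²/(2g) = 0.01592·(2330/0.455)·2.995²/(2·9.81) = 37.28 m

h_f ≈ 37.3 m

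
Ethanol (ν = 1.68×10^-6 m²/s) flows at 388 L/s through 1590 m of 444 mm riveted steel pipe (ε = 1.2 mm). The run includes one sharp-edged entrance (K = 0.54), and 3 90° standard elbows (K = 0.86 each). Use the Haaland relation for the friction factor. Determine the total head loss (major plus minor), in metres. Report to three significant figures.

V = 4Q/(πD²) = 2.506 m/s; V²/2g = 0.3201 m
Re = 6.62×10^5, ε/D = 0.00270 → f = 0.02566 (Haaland)
Major: h_f = f(L/D)·V²/2g = 0.02566·3581·0.3201 = 29.42 m
Minor: ΣK = 3.12; h_m = ΣK·V²/2g = 0.9986 m
Total H_L = 29.42 + 0.9986 = 30.41 m

H_L ≈ 30.4 m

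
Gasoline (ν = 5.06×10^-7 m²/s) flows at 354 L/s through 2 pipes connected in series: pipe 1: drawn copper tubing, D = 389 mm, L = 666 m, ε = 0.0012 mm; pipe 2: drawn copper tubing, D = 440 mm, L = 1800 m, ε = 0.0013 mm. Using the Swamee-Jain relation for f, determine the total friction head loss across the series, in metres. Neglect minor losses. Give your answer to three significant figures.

H ≈ 19.8 m

Pipe 1: V = 2.979 m/s, Re = 2.29×10^6, ε/D = 3.08×10^-6, f = 0.01027, h_1 = f(L/D)V²/2g = 7.955 m
Pipe 2: V = 2.328 m/s, Re = 2.02×10^6, ε/D = 2.95×10^-6, f = 0.01046, h_2 = f(L/D)V²/2g = 11.82 m
Series → Q common, losses add: H = Σh = 19.77 m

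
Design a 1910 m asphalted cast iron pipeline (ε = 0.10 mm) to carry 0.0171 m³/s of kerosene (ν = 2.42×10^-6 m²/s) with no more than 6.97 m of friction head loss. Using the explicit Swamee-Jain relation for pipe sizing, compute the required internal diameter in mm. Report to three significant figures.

D ≈ 174 mm

Swamee-Jain (Type III): D = 0.66·[ε^1.25·(LQ²/(gh_f))^4.75 + ν·Q^9.4·(L/(gh_f))^5.2]^0.04
LQ²/(gh_f) = 0.008168; L/(gh_f) = 27.93
Term 1 = ε^1.25·(…)^4.75 = 1.21×10^-15; Term 2 = ν·Q^9.4·(…)^5.2 = 1.97×10^-15
D = 0.66·(1.21×10^-15 + 1.97×10^-15)^0.04 = 0.1736 m = 174 mm
Check: V = 0.722 m/s, Re = 5.18×10^4, f = 0.02274, h_f = 6.65 m ≈ 6.97 m ✓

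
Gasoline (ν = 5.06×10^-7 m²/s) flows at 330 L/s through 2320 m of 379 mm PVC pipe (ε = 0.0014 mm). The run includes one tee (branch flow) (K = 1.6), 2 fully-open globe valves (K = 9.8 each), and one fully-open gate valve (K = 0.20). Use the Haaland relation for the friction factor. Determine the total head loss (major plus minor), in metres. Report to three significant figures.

V = 4Q/(πD²) = 2.925 m/s; V²/2g = 0.4361 m
Re = 2.19×10^6, ε/D = 3.69×10^-6 → f = 0.01031 (Haaland)
Major: h_f = f(L/D)·V²/2g = 0.01031·6121·0.4361 = 27.51 m
Minor: ΣK = 21.4; h_m = ΣK·V²/2g = 9.333 m
Total H_L = 27.51 + 9.333 = 36.84 m

H_L ≈ 36.8 m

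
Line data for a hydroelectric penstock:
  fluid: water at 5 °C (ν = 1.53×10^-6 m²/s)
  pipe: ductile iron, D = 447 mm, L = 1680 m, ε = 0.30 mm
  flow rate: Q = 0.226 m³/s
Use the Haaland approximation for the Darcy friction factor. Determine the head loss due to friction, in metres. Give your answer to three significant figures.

V = 4Q/(πD²) = 4·0.226/(π·0.447²) = 1.440 m/s
Re = VD/ν = 1.440·0.447/1.53×10^-6 = 4.21×10^5 → turbulent
ε/D = 0.30/447 = 6.71×10^-4
Haaland: f = 0.01871
h_f = f(L/D)V²/(2g) = 0.01871·(1680/0.447)·1.440²/(2·9.81) = 7.432 m

h_f ≈ 7.43 m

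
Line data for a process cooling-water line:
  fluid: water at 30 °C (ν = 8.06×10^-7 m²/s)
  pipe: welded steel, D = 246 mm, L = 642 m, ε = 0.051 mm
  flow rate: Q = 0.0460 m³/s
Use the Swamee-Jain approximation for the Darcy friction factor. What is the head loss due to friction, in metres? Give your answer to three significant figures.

h_f ≈ 2.04 m

V = 4Q/(πD²) = 4·0.0460/(π·0.246²) = 0.9678 m/s
Re = VD/ν = 0.9678·0.246/8.06×10^-7 = 2.95×10^5 → turbulent
ε/D = 0.051/246 = 2.07×10^-4
Swamee-Jain: f = 0.01640
h_f = f(L/D)V²/(2g) = 0.01640·(642/0.246)·0.9678²/(2·9.81) = 2.043 m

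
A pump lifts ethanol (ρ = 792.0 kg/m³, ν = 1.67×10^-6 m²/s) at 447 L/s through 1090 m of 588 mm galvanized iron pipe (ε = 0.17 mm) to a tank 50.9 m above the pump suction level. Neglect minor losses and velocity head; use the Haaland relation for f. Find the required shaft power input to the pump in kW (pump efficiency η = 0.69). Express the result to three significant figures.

P_shaft ≈ 277 kW

V = 4Q/(πD²) = 1.646 m/s; Re = 5.80×10^5; ε/D = 2.89×10^-4; f = 0.01592
h_f = f(L/D)V²/2g = 4.076 m
Total head H = z + h_f = 50.9 + 4.076 = 54.98 m
P_hyd = ρgQH = 792.0·9.81·0.447·54.98 = 190.9 kW
P_shaft = P_hyd/η = 190.9/0.69 = 276.7 kW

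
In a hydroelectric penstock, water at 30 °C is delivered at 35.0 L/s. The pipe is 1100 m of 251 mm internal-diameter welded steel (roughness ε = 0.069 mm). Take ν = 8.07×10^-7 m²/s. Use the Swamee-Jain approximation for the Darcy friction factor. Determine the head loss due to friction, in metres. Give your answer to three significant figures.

V = 4Q/(πD²) = 4·0.0350/(π·0.251²) = 0.7073 m/s
Re = VD/ν = 0.7073·0.251/8.07×10^-7 = 2.20×10^5 → turbulent
ε/D = 0.069/251 = 2.75×10^-4
Swamee-Jain: f = 0.01744
h_f = f(L/D)V²/(2g) = 0.01744·(1100/0.251)·0.7073²/(2·9.81) = 1.949 m

h_f ≈ 1.95 m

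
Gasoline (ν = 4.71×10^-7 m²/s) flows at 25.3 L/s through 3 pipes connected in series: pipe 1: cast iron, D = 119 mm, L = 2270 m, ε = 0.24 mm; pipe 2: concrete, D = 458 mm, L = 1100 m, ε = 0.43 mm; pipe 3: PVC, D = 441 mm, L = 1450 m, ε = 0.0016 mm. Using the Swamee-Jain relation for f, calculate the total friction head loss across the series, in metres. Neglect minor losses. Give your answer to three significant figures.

H ≈ 120 m

Pipe 1: V = 2.275 m/s, Re = 5.75×10^5, ε/D = 0.00202, f = 0.02390, h_1 = f(L/D)V²/2g = 120.2 m
Pipe 2: V = 0.1536 m/s, Re = 1.49×10^5, ε/D = 9.39×10^-4, f = 0.02138, h_2 = f(L/D)V²/2g = 0.06171 m
Pipe 3: V = 0.1656 m/s, Re = 1.55×10^5, ε/D = 3.63×10^-6, f = 0.01636, h_3 = f(L/D)V²/2g = 0.07522 m
Series → Q common, losses add: H = Σh = 120.4 m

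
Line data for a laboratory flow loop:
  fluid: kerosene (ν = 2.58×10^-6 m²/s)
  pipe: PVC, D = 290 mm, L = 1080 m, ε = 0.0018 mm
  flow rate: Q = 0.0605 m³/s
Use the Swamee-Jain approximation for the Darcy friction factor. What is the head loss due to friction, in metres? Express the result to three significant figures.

h_f ≈ 2.83 m

V = 4Q/(πD²) = 4·0.0605/(π·0.290²) = 0.9159 m/s
Re = VD/ν = 0.9159·0.290/2.58×10^-6 = 1.03×10^5 → turbulent
ε/D = 0.0018/290 = 6.21×10^-6
Swamee-Jain: f = 0.01779
h_f = f(L/D)V²/(2g) = 0.01779·(1080/0.290)·0.9159²/(2·9.81) = 2.833 m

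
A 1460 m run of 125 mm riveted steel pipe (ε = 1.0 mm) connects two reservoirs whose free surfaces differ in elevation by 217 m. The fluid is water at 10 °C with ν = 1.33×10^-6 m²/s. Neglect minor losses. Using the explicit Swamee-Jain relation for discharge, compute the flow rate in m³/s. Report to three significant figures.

Swamee-Jain (Type II): Q = -0.965·√(gD⁵h_f/L)·ln[ε/(3.7D) + √(3.17ν²L/(gD³h_f))]
√(gD⁵h_f/L) = √(9.81·0.125⁵·217/1460) = 0.006671
ε/(3.7D) = 0.00216; √(3.17ν²L/(gD³h_f)) = 4.44×10^-5
Q = -0.965·0.006671·ln(0.002207) = 0.03937 m³/s
Check: V = 3.21 m/s, Re = 3.02×10^5, f = 0.03555, h_f = 218 m ≈ 217 m ✓

Q ≈ 0.0394 m³/s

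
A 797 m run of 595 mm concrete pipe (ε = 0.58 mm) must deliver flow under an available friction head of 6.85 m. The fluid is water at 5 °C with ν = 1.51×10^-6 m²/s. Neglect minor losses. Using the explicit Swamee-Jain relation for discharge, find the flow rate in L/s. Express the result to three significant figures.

Q ≈ 625 L/s

Swamee-Jain (Type II): Q = -0.965·√(gD⁵h_f/L)·ln[ε/(3.7D) + √(3.17ν²L/(gD³h_f))]
√(gD⁵h_f/L) = √(9.81·0.595⁵·6.85/797) = 0.07929
ε/(3.7D) = 2.63×10^-4; √(3.17ν²L/(gD³h_f)) = 2.02×10^-5
Q = -0.965·0.07929·ln(2.836×10^-4) = 0.6250 m³/s
Check: V = 2.25 m/s, Re = 8.86×10^5, f = 0.01996, h_f = 6.88 m ≈ 6.85 m ✓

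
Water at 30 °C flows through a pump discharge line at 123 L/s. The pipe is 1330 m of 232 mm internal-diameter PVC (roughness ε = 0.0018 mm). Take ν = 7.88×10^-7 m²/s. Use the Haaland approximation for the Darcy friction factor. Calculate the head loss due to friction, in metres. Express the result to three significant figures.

h_f ≈ 29.7 m

V = 4Q/(πD²) = 4·0.123/(π·0.232²) = 2.910 m/s
Re = VD/ν = 2.910·0.232/7.88×10^-7 = 8.57×10^5 → turbulent
ε/D = 0.0018/232 = 7.76×10^-6
Haaland: f = 0.01202
h_f = f(L/D)V²/(2g) = 0.01202·(1330/0.232)·2.910²/(2·9.81) = 29.73 m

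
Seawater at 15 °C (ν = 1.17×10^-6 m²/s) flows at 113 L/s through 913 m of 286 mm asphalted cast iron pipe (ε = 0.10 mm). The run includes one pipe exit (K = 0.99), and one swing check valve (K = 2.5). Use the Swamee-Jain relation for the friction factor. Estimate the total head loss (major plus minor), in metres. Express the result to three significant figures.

V = 4Q/(πD²) = 1.759 m/s; V²/2g = 0.1577 m
Re = 4.30×10^5, ε/D = 3.50×10^-4 → f = 0.01692 (Swamee-Jain)
Major: h_f = f(L/D)·V²/2g = 0.01692·3192·0.1577 = 8.519 m
Minor: ΣK = 3.49; h_m = ΣK·V²/2g = 0.5504 m
Total H_L = 8.519 + 0.5504 = 9.069 m

H_L ≈ 9.07 m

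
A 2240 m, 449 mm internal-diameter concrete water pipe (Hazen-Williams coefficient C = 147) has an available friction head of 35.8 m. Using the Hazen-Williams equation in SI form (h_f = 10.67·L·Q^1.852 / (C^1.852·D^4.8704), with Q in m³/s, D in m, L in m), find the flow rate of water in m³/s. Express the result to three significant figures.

Rearranging: Q = [h_f·C^1.852·D^4.8704 / (10.67·L)]^(1/1.852)
Q = [35.8·147^1.852·0.449^4.8704 / (10.67·2240)]^0.540 = 0.5342 m³/s

Q ≈ 0.534 m³/s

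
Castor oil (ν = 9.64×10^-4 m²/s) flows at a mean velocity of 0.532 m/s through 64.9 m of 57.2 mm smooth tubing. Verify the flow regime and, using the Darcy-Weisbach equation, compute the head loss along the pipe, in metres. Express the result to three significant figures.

h_f ≈ 33.2 m

Re = VD/ν = 0.532·0.05720/9.64×10^-4 = 31.6 → laminar (Re < 2300)
f = 64/Re = 2.027
h_f = f(L/D)V²/(2g) = 2.027·(64.9/0.05720)·0.532²/(2·9.81) = 33.18 m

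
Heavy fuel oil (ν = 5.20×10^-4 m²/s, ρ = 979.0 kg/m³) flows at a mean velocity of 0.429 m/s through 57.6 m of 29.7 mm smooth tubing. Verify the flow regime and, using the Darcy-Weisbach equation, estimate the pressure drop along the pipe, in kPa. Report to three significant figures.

Re = VD/ν = 0.429·0.02970/5.20×10^-4 = 24.5 → laminar (Re < 2300)
f = 64/Re = 2.612
h_f = f(L/D)V²/(2g) = 2.612·(57.6/0.02970)·0.429²/(2·9.81) = 47.52 m
Δp = ρg·h_f = 979.0·9.81·47.52 = 456.4 kPa

Δp ≈ 456 kPa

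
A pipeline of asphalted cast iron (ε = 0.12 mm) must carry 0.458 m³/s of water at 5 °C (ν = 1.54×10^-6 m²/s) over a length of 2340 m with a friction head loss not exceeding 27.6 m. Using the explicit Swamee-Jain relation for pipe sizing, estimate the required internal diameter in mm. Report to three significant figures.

D ≈ 476 mm

Swamee-Jain (Type III): D = 0.66·[ε^1.25·(LQ²/(gh_f))^4.75 + ν·Q^9.4·(L/(gh_f))^5.2]^0.04
LQ²/(gh_f) = 1.813; L/(gh_f) = 8.642
Term 1 = ε^1.25·(…)^4.75 = 2.12×10^-4; Term 2 = ν·Q^9.4·(…)^5.2 = 7.42×10^-5
D = 0.66·(2.12×10^-4 + 7.42×10^-5)^0.04 = 0.4762 m = 476 mm
Check: V = 2.57 m/s, Re = 7.95×10^5, f = 0.01549, h_f = 25.7 m ≈ 27.6 m ✓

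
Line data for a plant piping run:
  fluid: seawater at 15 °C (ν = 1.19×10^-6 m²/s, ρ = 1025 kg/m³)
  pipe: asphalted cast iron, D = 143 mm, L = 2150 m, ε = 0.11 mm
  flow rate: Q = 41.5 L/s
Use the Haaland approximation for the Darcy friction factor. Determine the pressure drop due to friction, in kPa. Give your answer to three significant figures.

V = 4Q/(πD²) = 4·0.0415/(π·0.143²) = 2.584 m/s
Re = VD/ν = 2.584·0.143/1.19×10^-6 = 3.11×10^5 → turbulent
ε/D = 0.11/143 = 7.69×10^-4
Haaland: f = 0.01946
h_f = f(L/D)V²/(2g) = 0.01946·(2150/0.143)·2.584²/(2·9.81) = 99.55 m
Δp = ρg·h_f = 1025·9.81·99.55 = 1001 kPa

Δp ≈ 1000 kPa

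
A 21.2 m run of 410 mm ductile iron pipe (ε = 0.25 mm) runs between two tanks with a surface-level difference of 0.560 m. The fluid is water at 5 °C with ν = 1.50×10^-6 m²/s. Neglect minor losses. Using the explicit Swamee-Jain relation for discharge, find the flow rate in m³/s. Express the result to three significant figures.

Swamee-Jain (Type II): Q = -0.965·√(gD⁵h_f/L)·ln[ε/(3.7D) + √(3.17ν²L/(gD³h_f))]
√(gD⁵h_f/L) = √(9.81·0.410⁵·0.560/21.2) = 0.05479
ε/(3.7D) = 1.65×10^-4; √(3.17ν²L/(gD³h_f)) = 2.00×10^-5
Q = -0.965·0.05479·ln(1.848×10^-4) = 0.4545 m³/s
Check: V = 3.44 m/s, Re = 9.41×10^5, f = 0.01803, h_f = 0.563 m ≈ 0.560 m ✓

Q ≈ 0.455 m³/s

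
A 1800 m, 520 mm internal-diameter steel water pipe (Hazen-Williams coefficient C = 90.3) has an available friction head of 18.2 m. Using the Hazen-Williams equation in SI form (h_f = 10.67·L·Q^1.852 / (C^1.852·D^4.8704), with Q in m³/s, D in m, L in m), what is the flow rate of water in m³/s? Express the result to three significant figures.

Rearranging: Q = [h_f·C^1.852·D^4.8704 / (10.67·L)]^(1/1.852)
Q = [18.2·90.3^1.852·0.520^4.8704 / (10.67·1800)]^0.540 = 0.3770 m³/s

Q ≈ 0.377 m³/s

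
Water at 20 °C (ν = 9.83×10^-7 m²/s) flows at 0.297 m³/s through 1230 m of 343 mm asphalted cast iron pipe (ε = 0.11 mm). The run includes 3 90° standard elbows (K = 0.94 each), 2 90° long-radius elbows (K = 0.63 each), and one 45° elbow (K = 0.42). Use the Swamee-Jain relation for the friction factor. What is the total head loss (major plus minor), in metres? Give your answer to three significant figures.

H_L ≈ 32.3 m

V = 4Q/(πD²) = 3.214 m/s; V²/2g = 0.5266 m
Re = 1.12×10^6, ε/D = 3.21×10^-4 → f = 0.01587 (Swamee-Jain)
Major: h_f = f(L/D)·V²/2g = 0.01587·3586·0.5266 = 29.96 m
Minor: ΣK = 4.50; h_m = ΣK·V²/2g = 2.370 m
Total H_L = 29.96 + 2.370 = 32.33 m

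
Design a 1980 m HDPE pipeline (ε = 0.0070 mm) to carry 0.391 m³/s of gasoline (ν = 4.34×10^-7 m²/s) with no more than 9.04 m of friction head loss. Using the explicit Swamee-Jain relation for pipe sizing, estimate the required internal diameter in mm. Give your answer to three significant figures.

D ≈ 496 mm

Swamee-Jain (Type III): D = 0.66·[ε^1.25·(LQ²/(gh_f))^4.75 + ν·Q^9.4·(L/(gh_f))^5.2]^0.04
LQ²/(gh_f) = 3.413; L/(gh_f) = 22.33
Term 1 = ε^1.25·(…)^4.75 = 1.23×10^-4; Term 2 = ν·Q^9.4·(…)^5.2 = 6.57×10^-4
D = 0.66·(1.23×10^-4 + 6.57×10^-4)^0.04 = 0.4957 m = 496 mm
Check: V = 2.03 m/s, Re = 2.31×10^6, f = 0.01069, h_f = 8.93 m ≈ 9.04 m ✓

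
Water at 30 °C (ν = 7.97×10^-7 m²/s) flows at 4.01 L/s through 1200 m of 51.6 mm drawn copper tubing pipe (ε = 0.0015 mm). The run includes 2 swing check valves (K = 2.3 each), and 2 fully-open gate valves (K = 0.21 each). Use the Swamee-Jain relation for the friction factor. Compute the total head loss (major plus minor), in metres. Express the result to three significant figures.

V = 4Q/(πD²) = 1.918 m/s; V²/2g = 0.1874 m
Re = 1.24×10^5, ε/D = 2.91×10^-5 → f = 0.01728 (Swamee-Jain)
Major: h_f = f(L/D)·V²/2g = 0.01728·23256·0.1874 = 75.33 m
Minor: ΣK = 5.02; h_m = ΣK·V²/2g = 0.9408 m
Total H_L = 75.33 + 0.9408 = 76.27 m

H_L ≈ 76.3 m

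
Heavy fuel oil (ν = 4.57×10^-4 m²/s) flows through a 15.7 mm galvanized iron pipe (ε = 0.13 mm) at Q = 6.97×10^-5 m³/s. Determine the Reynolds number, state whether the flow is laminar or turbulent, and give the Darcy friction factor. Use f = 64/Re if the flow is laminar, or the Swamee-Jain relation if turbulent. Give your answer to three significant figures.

Re ≈ 12.4; laminar; f = 64/Re ≈ 5.17

V = 4Q/(πD²) = 0.3600 m/s
Re = VD/ν = 0.3600·0.0157/4.57×10^-4 = 12.4
Re < 2300 → laminar → f = 64/Re = 5.174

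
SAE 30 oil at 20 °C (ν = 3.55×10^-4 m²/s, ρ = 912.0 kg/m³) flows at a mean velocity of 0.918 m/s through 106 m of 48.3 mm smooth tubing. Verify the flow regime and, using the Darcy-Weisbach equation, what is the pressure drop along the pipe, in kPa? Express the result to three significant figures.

Re = VD/ν = 0.918·0.04830/3.55×10^-4 = 125 → laminar (Re < 2300)
f = 64/Re = 0.5124
h_f = f(L/D)V²/(2g) = 0.5124·(106/0.04830)·0.918²/(2·9.81) = 48.30 m
Δp = ρg·h_f = 912.0·9.81·48.30 = 432.1 kPa

Δp ≈ 432 kPa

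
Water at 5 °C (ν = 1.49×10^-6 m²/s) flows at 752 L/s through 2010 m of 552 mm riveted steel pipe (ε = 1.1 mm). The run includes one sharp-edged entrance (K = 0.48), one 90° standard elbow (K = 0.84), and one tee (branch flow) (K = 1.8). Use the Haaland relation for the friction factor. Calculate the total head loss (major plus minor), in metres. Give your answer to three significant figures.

H_L ≈ 44.8 m

V = 4Q/(πD²) = 3.142 m/s; V²/2g = 0.5033 m
Re = 1.16×10^6, ε/D = 0.00199 → f = 0.02359 (Haaland)
Major: h_f = f(L/D)·V²/2g = 0.02359·3641·0.5033 = 43.22 m
Minor: ΣK = 3.12; h_m = ΣK·V²/2g = 1.570 m
Total H_L = 43.22 + 1.570 = 44.79 m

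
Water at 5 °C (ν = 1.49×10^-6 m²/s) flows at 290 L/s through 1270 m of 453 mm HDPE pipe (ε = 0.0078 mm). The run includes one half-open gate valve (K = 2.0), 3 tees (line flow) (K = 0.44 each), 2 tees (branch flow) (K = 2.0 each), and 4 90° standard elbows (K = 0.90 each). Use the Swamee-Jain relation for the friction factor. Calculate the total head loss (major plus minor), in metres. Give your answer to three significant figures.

H_L ≈ 7.90 m

V = 4Q/(πD²) = 1.799 m/s; V²/2g = 0.1650 m
Re = 5.47×10^5, ε/D = 1.72×10^-5 → f = 0.01317 (Swamee-Jain)
Major: h_f = f(L/D)·V²/2g = 0.01317·2804·0.1650 = 6.093 m
Minor: ΣK = 10.9; h_m = ΣK·V²/2g = 1.802 m
Total H_L = 6.093 + 1.802 = 7.895 m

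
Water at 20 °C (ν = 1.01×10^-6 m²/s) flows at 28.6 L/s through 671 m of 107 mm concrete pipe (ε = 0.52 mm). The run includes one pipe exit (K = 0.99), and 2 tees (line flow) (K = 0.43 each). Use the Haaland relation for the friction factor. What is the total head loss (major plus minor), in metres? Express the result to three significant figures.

V = 4Q/(πD²) = 3.181 m/s; V²/2g = 0.5156 m
Re = 3.37×10^5, ε/D = 0.00486 → f = 0.03043 (Haaland)
Major: h_f = f(L/D)·V²/2g = 0.03043·6271·0.5156 = 98.39 m
Minor: ΣK = 1.85; h_m = ΣK·V²/2g = 0.9539 m
Total H_L = 98.39 + 0.9539 = 99.35 m

H_L ≈ 99.3 m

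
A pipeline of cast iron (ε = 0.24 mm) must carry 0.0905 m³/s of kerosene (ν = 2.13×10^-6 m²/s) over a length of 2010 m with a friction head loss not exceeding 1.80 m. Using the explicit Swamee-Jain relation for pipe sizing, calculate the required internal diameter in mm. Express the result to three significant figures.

D ≈ 439 mm

Swamee-Jain (Type III): D = 0.66·[ε^1.25·(LQ²/(gh_f))^4.75 + ν·Q^9.4·(L/(gh_f))^5.2]^0.04
LQ²/(gh_f) = 0.9323; L/(gh_f) = 113.8
Term 1 = ε^1.25·(…)^4.75 = 2.14×10^-5; Term 2 = ν·Q^9.4·(…)^5.2 = 1.63×10^-5
D = 0.66·(2.14×10^-5 + 1.63×10^-5)^0.04 = 0.4392 m = 439 mm
Check: V = 0.597 m/s, Re = 1.23×10^5, f = 0.02011, h_f = 1.67 m ≈ 1.80 m ✓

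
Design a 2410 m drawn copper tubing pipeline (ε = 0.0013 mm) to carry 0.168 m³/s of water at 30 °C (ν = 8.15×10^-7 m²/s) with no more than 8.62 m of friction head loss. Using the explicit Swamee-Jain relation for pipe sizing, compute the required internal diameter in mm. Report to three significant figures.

D ≈ 387 mm

Swamee-Jain (Type III): D = 0.66·[ε^1.25·(LQ²/(gh_f))^4.75 + ν·Q^9.4·(L/(gh_f))^5.2]^0.04
LQ²/(gh_f) = 0.8044; L/(gh_f) = 28.50
Term 1 = ε^1.25·(…)^4.75 = 1.56×10^-8; Term 2 = ν·Q^9.4·(…)^5.2 = 1.56×10^-6
D = 0.66·(1.56×10^-8 + 1.56×10^-6)^0.04 = 0.3868 m = 387 mm
Check: V = 1.43 m/s, Re = 6.79×10^5, f = 0.01247, h_f = 8.09 m ≈ 8.62 m ✓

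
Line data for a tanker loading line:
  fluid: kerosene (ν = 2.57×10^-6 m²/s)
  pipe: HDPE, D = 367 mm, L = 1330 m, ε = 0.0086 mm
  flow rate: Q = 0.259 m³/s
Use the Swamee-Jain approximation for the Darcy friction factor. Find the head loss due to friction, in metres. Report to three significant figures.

V = 4Q/(πD²) = 4·0.259/(π·0.367²) = 2.448 m/s
Re = VD/ν = 2.448·0.367/2.57×10^-6 = 3.50×10^5 → turbulent
ε/D = 0.0086/367 = 2.34×10^-5
Swamee-Jain: f = 0.01427
h_f = f(L/D)V²/(2g) = 0.01427·(1330/0.367)·2.448²/(2·9.81) = 15.80 m

h_f ≈ 15.8 m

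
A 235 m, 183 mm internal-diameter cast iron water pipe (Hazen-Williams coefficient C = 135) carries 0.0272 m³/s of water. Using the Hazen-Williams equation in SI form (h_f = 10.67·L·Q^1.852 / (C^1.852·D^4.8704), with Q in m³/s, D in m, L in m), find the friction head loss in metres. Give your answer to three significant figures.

h_f = 10.67·235·0.0272^1.852 / (135^1.852·0.183^4.8704) = 1.402 m

h_f ≈ 1.40 m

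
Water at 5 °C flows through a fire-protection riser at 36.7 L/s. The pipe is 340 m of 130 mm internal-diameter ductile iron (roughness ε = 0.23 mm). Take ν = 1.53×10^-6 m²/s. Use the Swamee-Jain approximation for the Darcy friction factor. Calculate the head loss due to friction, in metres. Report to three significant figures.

V = 4Q/(πD²) = 4·0.0367/(π·0.130²) = 2.765 m/s
Re = VD/ν = 2.765·0.130/1.53×10^-6 = 2.35×10^5 → turbulent
ε/D = 0.23/130 = 0.00177
Swamee-Jain: f = 0.02367
h_f = f(L/D)V²/(2g) = 0.02367·(340/0.130)·2.765²/(2·9.81) = 24.12 m

h_f ≈ 24.1 m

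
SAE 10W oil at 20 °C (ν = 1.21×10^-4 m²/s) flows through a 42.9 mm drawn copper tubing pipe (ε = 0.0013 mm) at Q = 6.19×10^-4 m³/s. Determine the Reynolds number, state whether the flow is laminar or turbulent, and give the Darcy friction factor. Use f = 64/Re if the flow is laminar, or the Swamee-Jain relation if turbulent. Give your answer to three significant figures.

Re ≈ 152; laminar; f = 64/Re ≈ 0.422

V = 4Q/(πD²) = 0.4282 m/s
Re = VD/ν = 0.4282·0.0429/1.21×10^-4 = 152
Re < 2300 → laminar → f = 64/Re = 0.4215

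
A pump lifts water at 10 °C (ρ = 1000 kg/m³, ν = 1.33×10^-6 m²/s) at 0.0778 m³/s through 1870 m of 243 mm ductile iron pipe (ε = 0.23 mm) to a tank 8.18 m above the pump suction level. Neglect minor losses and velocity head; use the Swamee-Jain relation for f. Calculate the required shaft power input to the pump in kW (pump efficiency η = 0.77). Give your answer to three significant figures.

P_shaft ≈ 30.5 kW

V = 4Q/(πD²) = 1.678 m/s; Re = 3.07×10^5; ε/D = 9.47×10^-4; f = 0.02050
h_f = f(L/D)V²/2g = 22.63 m
Total head H = z + h_f = 8.18 + 22.63 = 30.81 m
P_hyd = ρgQH = 1000·9.81·0.0778·30.81 = 23.51 kW
P_shaft = P_hyd/η = 23.51/0.77 = 30.54 kW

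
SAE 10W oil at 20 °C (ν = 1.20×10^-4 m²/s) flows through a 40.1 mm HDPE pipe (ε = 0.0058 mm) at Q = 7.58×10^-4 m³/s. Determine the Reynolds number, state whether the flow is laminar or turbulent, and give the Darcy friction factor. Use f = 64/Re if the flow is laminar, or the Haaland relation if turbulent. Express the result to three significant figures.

Re ≈ 201; laminar; f = 64/Re ≈ 0.319

V = 4Q/(πD²) = 0.6002 m/s
Re = VD/ν = 0.6002·0.0401/1.20×10^-4 = 201
Re < 2300 → laminar → f = 64/Re = 0.3191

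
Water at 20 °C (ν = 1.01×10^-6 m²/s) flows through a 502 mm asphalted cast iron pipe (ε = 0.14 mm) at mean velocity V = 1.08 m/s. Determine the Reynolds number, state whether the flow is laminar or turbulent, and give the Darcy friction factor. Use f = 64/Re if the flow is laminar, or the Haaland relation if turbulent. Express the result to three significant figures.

Re = VD/ν = 1.080·0.502/1.01×10^-6 = 5.37×10^5
Re > 4000 → turbulent; ε/D = 2.79×10^-4
Haaland: f = 0.01591

Re ≈ 5.37×10^5; turbulent; f ≈ 0.0159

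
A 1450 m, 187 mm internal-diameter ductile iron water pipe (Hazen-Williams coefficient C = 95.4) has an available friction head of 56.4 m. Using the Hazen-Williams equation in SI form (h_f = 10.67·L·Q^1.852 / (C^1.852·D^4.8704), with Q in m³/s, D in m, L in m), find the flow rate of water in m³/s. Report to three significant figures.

Rearranging: Q = [h_f·C^1.852·D^4.8704 / (10.67·L)]^(1/1.852)
Q = [56.4·95.4^1.852·0.187^4.8704 / (10.67·1450)]^0.540 = 0.05599 m³/s

Q ≈ 0.0560 m³/s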